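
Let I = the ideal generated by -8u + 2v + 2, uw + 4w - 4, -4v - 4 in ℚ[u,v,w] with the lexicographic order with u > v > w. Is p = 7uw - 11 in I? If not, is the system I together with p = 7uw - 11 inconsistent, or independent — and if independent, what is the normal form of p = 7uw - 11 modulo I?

First compute the reduced Gröbner basis of I by Buchberger's algorithm.
f_1 = -8u + 2v + 2, LT = u.
f_2 = uw + 4w - 4, LT = uw.
f_3 = -4v - 4, LT = v.

S(f_1,f_2): lcm = uw. S = -¼vw - 17/4w + 4.
  leading term vw: subtract (1/16w)·f_3 from -¼vw - 17/4w + 4 → -4w + 4
  leading term w: no divisor's leading term divides it; move -4w to the remainder.
  leading term 1: no divisor's leading term divides it; move 4 to the remainder.
  remainder -4w + 4 ≠ 0; add h_4 = -4w + 4 to the basis.

The other S-polynomials (S(f_1,f_3), S(f_2,f_3), S(f_1,h_4), S(f_2,h_4), S(f_3,h_4)) all reduce to 0 modulo the current basis, so we have a Gröbner basis.
Inter-reduce: drop elements whose leading term is divisible by another's, tail-reduce, and make monic.
Reduced Gröbner basis: {u, v + 1, w - 1}.
Label its elements g_1 = u, g_2 = v + 1, g_3 = w - 1.

Reduce p = 7uw - 11 modulo G:
  leading term uw: subtract (7w)·g_1 from 7uw - 11 → -11
  leading term 1: no divisor's leading term divides it; move -11 to the remainder.
  normal form = -11.
The normal form is nonzero, so p ∉ I. Since p minus its normal form lies in I, I + (p) = I + (r) where r = -11; decide whether this ideal is the whole ring.
Here r = -11 is a nonzero constant, hence a unit: 1 ∈ I + (p), the Gröbner basis of I + (p) is {1}, and the enlarged system has no common solution — adjoining p is inconsistent.

Adjoining 7uw - 11 makes the ideal the whole ring: the system is inconsistent.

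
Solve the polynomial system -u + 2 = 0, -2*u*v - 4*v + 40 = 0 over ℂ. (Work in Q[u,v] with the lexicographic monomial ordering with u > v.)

{(2, 5)}

Compute a lex Gröbner basis by Buchberger's algorithm.
f_1 = -u + 2, LT = u.
f_2 = -2*u*v - 4*v + 40, LT = u*v.

S(f_1,f_2): lcm = u*v. S = -4*v + 20.
  leading term v: no divisor's leading term divides it; move -4*v to the remainder.
  leading term 1: no divisor's leading term divides it; move 20 to the remainder.
  remainder -4*v + 20 ≠ 0; add h_3 = -4*v + 20 to the basis.

The other S-polynomials (S(f_1,h_3), S(f_2,h_3)) all reduce to 0 modulo the current basis, so we have a Gröbner basis.
Inter-reduce: drop elements whose leading term is divisible by another's, tail-reduce, and make monic.
Reduced Gröbner basis: {u - 2, v - 5}.

Elimination: the polynomial v - 5 lies in the elimination ideal for v, so v ∈ {5}. For each such v, the remaining basis elements (now univariate) give the rest of the solution.
  v = 5: the earlier basis element becomes u - 2 = 0, giving u = 2 — point (2, 5).
Check: every point annihilates each of the original generators.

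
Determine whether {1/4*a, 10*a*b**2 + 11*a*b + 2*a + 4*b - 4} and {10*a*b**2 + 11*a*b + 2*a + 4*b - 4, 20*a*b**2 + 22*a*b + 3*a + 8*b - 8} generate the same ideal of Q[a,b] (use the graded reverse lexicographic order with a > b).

Yes, the ideals are equal.

Equality of ideals is decidable: compute both reduced Gröbner bases (unique for the ordering) and check whether they agree.
Buchberger on the first generating set:
f_1 = 1/4*a, LT = a.
f_2 = 10*a*b**2 + 11*a*b + 2*a + 4*b - 4, LT = a*b**2.

S(f_1,f_2): lcm = a*b**2. S = -11/10*a*b - 1/5*a - 2/5*b + 2/5.
  leading term a*b: subtract (-22/5*b)·f_1 from -11/10*a*b - 1/5*a - 2/5*b + 2/5 → -1/5*a - 2/5*b + 2/5
  leading term a: subtract (-4/5)·f_1 from -1/5*a - 2/5*b + 2/5 → -2/5*b + 2/5
  leading term b: no divisor's leading term divides it; move -2/5*b to the remainder.
  leading term 1: no divisor's leading term divides it; move 2/5 to the remainder.
  remainder -2/5*b + 2/5 ≠ 0; add g_3 = -2/5*b + 2/5 to the basis.

S(f_1,g_3): leading monomials are coprime, so the S-polynomial reduces to 0 (Buchberger's first criterion).
S(f_2,g_3): lcm = a*b**2. S = 21/10*a*b + 1/5*a + 2/5*b - 2/5.
  leading term a*b: subtract (42/5*b)·f_1 from 21/10*a*b + 1/5*a + 2/5*b - 2/5 → 1/5*a + 2/5*b - 2/5
  leading term a: subtract (4/5)·f_1 from 1/5*a + 2/5*b - 2/5 → 2/5*b - 2/5
  leading term b: subtract (-1)·g_3 from 2/5*b - 2/5 → 0
  remainder 0.

Every S-polynomial of the final basis reduces to 0, so we have a Gröbner basis.
Inter-reduce: drop elements whose leading term is divisible by another's, tail-reduce, and make monic.
Reduced Gröbner basis: {a, b - 1}.

Buchberger on the second generating set:
h_1 = 10*a*b**2 + 11*a*b + 2*a + 4*b - 4, LT = a*b**2.
h_2 = 20*a*b**2 + 22*a*b + 3*a + 8*b - 8, LT = a*b**2.

S(h_1,h_2): lcm = a*b**2. S = 1/20*a.
  leading term a: no divisor's leading term divides it; move 1/20*a to the remainder.
  remainder 1/20*a ≠ 0; add k_3 = 1/20*a to the basis.

S(h_1,k_3): lcm = a*b**2. S = 11/10*a*b + 1/5*a + 2/5*b - 2/5.
  leading term a*b: subtract (22*b)·k_3 from 11/10*a*b + 1/5*a + 2/5*b - 2/5 → 1/5*a + 2/5*b - 2/5
  leading term a: subtract (4)·k_3 from 1/5*a + 2/5*b - 2/5 → 2/5*b - 2/5
  leading term b: no divisor's leading term divides it; move 2/5*b to the remainder.
  leading term 1: no divisor's leading term divides it; move -2/5 to the remainder.
  remainder 2/5*b - 2/5 ≠ 0; add k_4 = 2/5*b - 2/5 to the basis.

S(h_2,k_3): lcm = a*b**2. S = 11/10*a*b + 3/20*a + 2/5*b - 2/5.
  leading term a*b: subtract (22*b)·k_3 from 11/10*a*b + 3/20*a + 2/5*b - 2/5 → 3/20*a + 2/5*b - 2/5
  leading term a: subtract (3)·k_3 from 3/20*a + 2/5*b - 2/5 → 2/5*b - 2/5
  leading term b: subtract (1)·k_4 from 2/5*b - 2/5 → 0
  remainder 0.

S(h_1,k_4): lcm = a*b**2. S = 21/10*a*b + 1/5*a + 2/5*b - 2/5.
  leading term a*b: subtract (42*b)·k_3 from 21/10*a*b + 1/5*a + 2/5*b - 2/5 → 1/5*a + 2/5*b - 2/5
  leading term a: subtract (4)·k_3 from 1/5*a + 2/5*b - 2/5 → 2/5*b - 2/5
  leading term b: subtract (1)·k_4 from 2/5*b - 2/5 → 0
  remainder 0.

S(h_2,k_4): lcm = a*b**2. S = 21/10*a*b + 3/20*a + 2/5*b - 2/5.
  leading term a*b: subtract (42*b)·k_3 from 21/10*a*b + 3/20*a + 2/5*b - 2/5 → 3/20*a + 2/5*b - 2/5
  leading term a: subtract (3)·k_3 from 3/20*a + 2/5*b - 2/5 → 2/5*b - 2/5
  leading term b: subtract (1)·k_4 from 2/5*b - 2/5 → 0
  remainder 0.

S(k_3,k_4): leading monomials are coprime, so the S-polynomial reduces to 0 (Buchberger's first criterion).
Every S-polynomial of the final basis reduces to 0, so we have a Gröbner basis.
Inter-reduce: drop elements whose leading term is divisible by another's, tail-reduce, and make monic.
Reduced Gröbner basis: {a, b - 1}.

These coincide, so the ideals are equal.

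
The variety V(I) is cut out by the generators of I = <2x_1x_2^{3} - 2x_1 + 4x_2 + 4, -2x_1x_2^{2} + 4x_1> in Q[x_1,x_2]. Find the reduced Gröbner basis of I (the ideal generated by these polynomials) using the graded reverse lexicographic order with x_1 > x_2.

f_1 = 2x_1x_2^{3} - 2x_1 + 4x_2 + 4, LT = x_1x_2^{3}.
f_2 = -2x_1x_2^{2} + 4x_1, LT = x_1x_2^{2}.

S(f_1,f_2): lcm = x_1x_2^{3}. S = 2x_1x_2 - x_1 + 2x_2 + 2.
  leading term x_1x_2: no divisor's leading term divides it; move 2x_1x_2 to the remainder.
  leading term x_1: no divisor's leading term divides it; move -x_1 to the remainder.
  leading term x_2: no divisor's leading term divides it; move 2x_2 to the remainder.
  leading term 1: no divisor's leading term divides it; move 2 to the remainder.
  remainder 2x_1x_2 - x_1 + 2x_2 + 2 ≠ 0; add g_3 = 2x_1x_2 - x_1 + 2x_2 + 2 to the basis.

S(f_1,g_3): lcm = x_1x_2^{3}. S = \tfrac{1}{2}x_1x_2^{2} - x_2^{3} - x_2^{2} - x_1 + 2x_2 + 2.
  leading term x_1x_2^{2}: subtract (-\tfrac{1}{4})·f_2 from \tfrac{1}{2}x_1x_2^{2} - x_2^{3} - x_2^{2} - x_1 + 2x_2 + 2 → -x_2^{3} - x_2^{2} + 2x_2 + 2
  leading term x_2^{3}: no divisor's leading term divides it; move -x_2^{3} to the remainder.
  leading term x_2^{2}: no divisor's leading term divides it; move -x_2^{2} to the remainder.
  leading term x_2: no divisor's leading term divides it; move 2x_2 to the remainder.
  leading term 1: no divisor's leading term divides it; move 2 to the remainder.
  remainder -x_2^{3} - x_2^{2} + 2x_2 + 2 ≠ 0; add g_4 = -x_2^{3} - x_2^{2} + 2x_2 + 2 to the basis.

S(f_2,g_3): lcm = x_1x_2^{2}. S = \tfrac{1}{2}x_1x_2 - x_2^{2} - 2x_1 - x_2.
  leading term x_1x_2: subtract (\tfrac{1}{4})·g_3 from \tfrac{1}{2}x_1x_2 - x_2^{2} - 2x_1 - x_2 → -x_2^{2} - \tfrac{7}{4}x_1 - \tfrac{3}{2}x_2 - \tfrac{1}{2}
  leading term x_2^{2}: no divisor's leading term divides it; move -x_2^{2} to the remainder.
  leading term x_1: no divisor's leading term divides it; move -\tfrac{7}{4}x_1 to the remainder.
  leading term x_2: no divisor's leading term divides it; move -\tfrac{3}{2}x_2 to the remainder.
  leading term 1: no divisor's leading term divides it; move -\tfrac{1}{2} to the remainder.
  remainder -x_2^{2} - \tfrac{7}{4}x_1 - \tfrac{3}{2}x_2 - \tfrac{1}{2} ≠ 0; add g_5 = -x_2^{2} - \tfrac{7}{4}x_1 - \tfrac{3}{2}x_2 - \tfrac{1}{2} to the basis.

S(f_1,g_5): lcm = x_1x_2^{3}. S = -\tfrac{7}{4}x_1^{2}x_2 - \tfrac{3}{2}x_1x_2^{2} - \tfrac{1}{2}x_1x_2 - x_1 + 2x_2 + 2.
  leading term x_1^{2}x_2: subtract (-\tfrac{7}{8}x_1)·g_3 from -\tfrac{7}{4}x_1^{2}x_2 - \tfrac{3}{2}x_1x_2^{2} - \tfrac{1}{2}x_1x_2 - x_1 + 2x_2 + 2 → -\tfrac{3}{2}x_1x_2^{2} - \tfrac{7}{8}x_1^{2} + \tfrac{5}{4}x_1x_2 + \tfrac{3}{4}x_1 + 2x_2 + 2
  leading term x_1x_2^{2}: subtract (\tfrac{3}{4})·f_2 from -\tfrac{3}{2}x_1x_2^{2} - \tfrac{7}{8}x_1^{2} + \tfrac{5}{4}x_1x_2 + \tfrac{3}{4}x_1 + 2x_2 + 2 → -\tfrac{7}{8}x_1^{2} + \tfrac{5}{4}x_1x_2 - \tfrac{9}{4}x_1 + 2x_2 + 2
  leading term x_1^{2}: no divisor's leading term divides it; move -\tfrac{7}{8}x_1^{2} to the remainder.
  leading term x_1x_2: subtract (\tfrac{5}{8})·g_3 from \tfrac{5}{4}x_1x_2 - \tfrac{9}{4}x_1 + 2x_2 + 2 → -\tfrac{13}{8}x_1 + \tfrac{3}{4}x_2 + \tfrac{3}{4}
  leading term x_1: no divisor's leading term divides it; move -\tfrac{13}{8}x_1 to the remainder.
  leading term x_2: no divisor's leading term divides it; move \tfrac{3}{4}x_2 to the remainder.
  leading term 1: no divisor's leading term divides it; move \tfrac{3}{4} to the remainder.
  remainder -\tfrac{7}{8}x_1^{2} - \tfrac{13}{8}x_1 + \tfrac{3}{4}x_2 + \tfrac{3}{4} ≠ 0; add g_6 = -\tfrac{7}{8}x_1^{2} - \tfrac{13}{8}x_1 + \tfrac{3}{4}x_2 + \tfrac{3}{4} to the basis.

The other S-polynomials (S(f_1,g_4), S(f_2,g_4), S(g_3,g_4), S(f_2,g_5), S(g_3,g_5), S(g_4,g_5), S(f_1,g_6), S(f_2,g_6), S(g_3,g_6), S(g_4,g_6), S(g_5,g_6)) all reduce to 0 modulo the current basis, so we have a Gröbner basis.
Inter-reduce: drop elements whose leading term is divisible by another's, tail-reduce, and make monic.

G = {x_1^{2} + \tfrac{13}{7}x_1 - \tfrac{6}{7}x_2 - \tfrac{6}{7}, x_1x_2 - \tfrac{1}{2}x_1 + x_2 + 1, x_2^{2} + \tfrac{7}{4}x_1 + \tfrac{3}{2}x_2 + \tfrac{1}{2}}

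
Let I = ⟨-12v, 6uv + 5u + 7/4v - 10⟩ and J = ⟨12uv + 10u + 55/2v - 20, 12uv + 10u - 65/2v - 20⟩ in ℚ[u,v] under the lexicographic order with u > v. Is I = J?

Yes, the ideals are equal.

For a fixed monomial order, each ideal has a unique reduced Gröbner basis; comparing bases decides equality.
Buchberger on the first generating set:
f_1 = -12v, LT = v.
f_2 = 6uv + 5u + 7/4v - 10, LT = uv.

S(f_1,f_2): lcm = uv. S = -⅚u - 7/24v + 5/3.
  leading term u: no divisor's leading term divides it; move -⅚u to the remainder.
  leading term v: subtract (7/288)·f_1 from -7/24v + 5/3 → 5/3
  leading term 1: no divisor's leading term divides it; move 5/3 to the remainder.
  remainder -⅚u + 5/3 ≠ 0; add g_3 = -⅚u + 5/3 to the basis.

The other S-polynomials (S(f_1,g_3), S(f_2,g_3)) all reduce to 0 modulo the current basis, so we have a Gröbner basis.
Inter-reduce: drop elements whose leading term is divisible by another's, tail-reduce, and make monic.
Reduced Gröbner basis: {u - 2, v}.

Buchberger on the second generating set:
h_1 = 12uv + 10u + 55/2v - 20, LT = uv.
h_2 = 12uv + 10u - 65/2v - 20, LT = uv.

S(h_1,h_2): lcm = uv. S = 5v.
  leading term v: no divisor's leading term divides it; move 5v to the remainder.
  remainder 5v ≠ 0; add k_3 = 5v to the basis.

S(h_1,k_3): lcm = uv. S = ⅚u + 55/24v - 5/3.
  leading term u: no divisor's leading term divides it; move ⅚u to the remainder.
  leading term v: subtract (11/24)·k_3 from 55/24v - 5/3 → -5/3
  leading term 1: no divisor's leading term divides it; move -5/3 to the remainder.
  remainder ⅚u - 5/3 ≠ 0; add k_4 = ⅚u - 5/3 to the basis.

The other S-polynomials (S(h_2,k_3), S(h_1,k_4), S(h_2,k_4), S(k_3,k_4)) all reduce to 0 modulo the current basis, so we have a Gröbner basis.
Inter-reduce: drop elements whose leading term is divisible by another's, tail-reduce, and make monic.
Reduced Gröbner basis: {u - 2, v}.

These coincide, so the ideals are equal.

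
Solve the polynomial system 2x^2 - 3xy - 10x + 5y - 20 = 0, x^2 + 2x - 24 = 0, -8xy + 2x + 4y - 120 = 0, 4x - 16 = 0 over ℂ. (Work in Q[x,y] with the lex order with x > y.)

Compute a lex Gröbner basis by Buchberger's algorithm.
f_1 = 2x^2 - 3xy - 10x + 5y - 20, LT = x^2.
f_2 = x^2 + 2x - 24, LT = x^2.
f_3 = -8xy + 2x + 4y - 120, LT = xy.
f_4 = 4x - 16, LT = x.

S(f_1,f_2): lcm = x^2. S = -3/2xy - 7x + 5/2y + 14.
  reduce S modulo (f_1, f_2, f_3, f_4):
  remainder 7/4y + 7 ≠ 0; add h_5 = 7/4y + 7 to the basis.

The other S-polynomials (S(f_1,f_3), S(f_1,f_4), S(f_2,f_3), S(f_2,f_4), S(f_3,f_4), S(f_1,h_5), S(f_2,h_5), S(f_3,h_5), S(f_4,h_5)) all reduce to 0 modulo the current basis, so we have a Gröbner basis.
Inter-reduce: drop elements whose leading term is divisible by another's, tail-reduce, and make monic.
Reduced Gröbner basis: {x - 4, y + 4}.

The lex basis is triangular: the last element involves only y. Solving y + 4 = 0 gives y ∈ {-4}; substituting each value into the earlier elements determines the remaining variables.
  y = -4: the earlier basis element becomes x - 4 = 0, giving x = 4 — point (4, -4).

{(4, -4)}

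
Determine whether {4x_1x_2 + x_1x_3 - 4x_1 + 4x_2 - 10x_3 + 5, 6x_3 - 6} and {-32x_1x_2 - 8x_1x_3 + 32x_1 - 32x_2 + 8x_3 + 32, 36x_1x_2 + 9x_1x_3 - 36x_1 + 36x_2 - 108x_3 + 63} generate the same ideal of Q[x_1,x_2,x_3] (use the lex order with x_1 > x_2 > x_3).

Since reduced Gröbner bases are canonical representatives of ideals under a given ordering, it suffices to compute and compare them.
Buchberger on the first generating set:
f_1 = 4x_1x_2 + x_1x_3 - 4x_1 + 4x_2 - 10x_3 + 5, LT = x_1x_2.
f_2 = 6x_3 - 6, LT = x_3.

S(f_1,f_2): leading monomials are coprime, so the S-polynomial reduces to 0 (Buchberger's first criterion).
Every S-polynomial of the final basis reduces to 0, so we have a Gröbner basis.
Inter-reduce: drop elements whose leading term is divisible by another's, tail-reduce, and make monic.
Reduced Gröbner basis: {x_1x_2 - 3/4x_1 + x_2 - 5/4, x_3 - 1}.

Buchberger on the second generating set:
h_1 = -32x_1x_2 - 8x_1x_3 + 32x_1 - 32x_2 + 8x_3 + 32, LT = x_1x_2.
h_2 = 36x_1x_2 + 9x_1x_3 - 36x_1 + 36x_2 - 108x_3 + 63, LT = x_1x_2.

S(h_1,h_2): lcm = x_1x_2. S = 11/4x_3 - 11/4.
  leading term x_3: no divisor's leading term divides it; move 11/4x_3 to the remainder.
  leading term 1: no divisor's leading term divides it; move -11/4 to the remainder.
  remainder 11/4x_3 - 11/4 ≠ 0; add k_3 = 11/4x_3 - 11/4 to the basis.

S(h_1,k_3): leading monomials are coprime, so the S-polynomial reduces to 0 (Buchberger's first criterion).
S(h_2,k_3): leading monomials are coprime, so the S-polynomial reduces to 0 (Buchberger's first criterion).
Every S-polynomial of the final basis reduces to 0, so we have a Gröbner basis.
Inter-reduce: drop elements whose leading term is divisible by another's, tail-reduce, and make monic.
Reduced Gröbner basis: {x_1x_2 - 3/4x_1 + x_2 - 5/4, x_3 - 1}.

The two bases agree; hence the ideals are identical.

Yes, the ideals are equal.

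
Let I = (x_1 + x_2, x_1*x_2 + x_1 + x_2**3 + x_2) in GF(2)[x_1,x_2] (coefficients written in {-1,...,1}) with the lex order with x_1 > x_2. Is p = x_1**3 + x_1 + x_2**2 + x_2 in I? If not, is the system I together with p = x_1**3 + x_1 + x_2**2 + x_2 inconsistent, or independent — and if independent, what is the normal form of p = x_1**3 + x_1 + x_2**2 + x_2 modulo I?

x_1**3 + x_1 + x_2**2 + x_2 lies in I (it reduces to 0).

First compute the reduced Gröbner basis of I by Buchberger's algorithm.
f_1 = x_1 + x_2, LT = x_1.
f_2 = x_1*x_2 + x_1 + x_2**3 + x_2, LT = x_1*x_2.

S(f_1,f_2): lcm = x_1*x_2. S = x_1 + x_2**3 + x_2**2 + x_2.
  reduce S modulo (f_1, f_2):
  remainder x_2**3 + x_2**2 ≠ 0; add h_3 = x_2**3 + x_2**2 to the basis.

The other S-polynomials (S(f_1,h_3), S(f_2,h_3)) all reduce to 0 modulo the current basis, so we have a Gröbner basis.
Inter-reduce: drop elements whose leading term is divisible by another's, tail-reduce, and make monic.
Reduced Gröbner basis: {x_1 + x_2, x_2**3 + x_2**2}.
Label its elements g_1 = x_1 + x_2, g_2 = x_2**3 + x_2**2.

Reduce p = x_1**3 + x_1 + x_2**2 + x_2 modulo G:
  leading term x_1**3: subtract (x_1**2)·g_1 from x_1**3 + x_1 + x_2**2 + x_2 → x_1**2*x_2 + x_1 + x_2**2 + x_2
  leading term x_1**2*x_2: subtract (x_1*x_2)·g_1 from x_1**2*x_2 + x_1 + x_2**2 + x_2 → x_1*x_2**2 + x_1 + x_2**2 + x_2
  leading term x_1*x_2**2: subtract (x_2**2)·g_1 from x_1*x_2**2 + x_1 + x_2**2 + x_2 → x_1 + x_2**3 + x_2**2 + x_2
  leading term x_1: subtract (1)·g_1 from x_1 + x_2**3 + x_2**2 + x_2 → x_2**3 + x_2**2
  leading term x_2**3: subtract (1)·g_2 from x_2**3 + x_2**2 → 0
  normal form = 0.
Since the normal form is 0, p ∈ I.

Ideal membership is decidable via reduction modulo a Gröbner basis.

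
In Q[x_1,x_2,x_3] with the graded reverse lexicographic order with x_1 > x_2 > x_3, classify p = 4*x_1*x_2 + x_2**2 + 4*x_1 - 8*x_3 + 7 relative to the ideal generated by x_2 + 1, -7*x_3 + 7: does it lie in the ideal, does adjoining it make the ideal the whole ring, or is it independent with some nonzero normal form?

4*x_1*x_2 + x_2**2 + 4*x_1 - 8*x_3 + 7 lies in I (it reduces to 0).

First compute the reduced Gröbner basis of I by Buchberger's algorithm.
f_1 = x_2 + 1, LT = x_2.
f_2 = -7*x_3 + 7, LT = x_3.

The S-polynomials (S(f_1,f_2)) all reduce to 0 modulo the current basis, so we have a Gröbner basis.
Inter-reduce: drop elements whose leading term is divisible by another's, tail-reduce, and make monic.
Reduced Gröbner basis: {x_2 + 1, x_3 - 1}.
Label its elements g_1 = x_2 + 1, g_2 = x_3 - 1.

Reduce p = 4*x_1*x_2 + x_2**2 + 4*x_1 - 8*x_3 + 7 modulo G:
  leading term x_1*x_2: subtract (4*x_1)·g_1 from 4*x_1*x_2 + x_2**2 + 4*x_1 - 8*x_3 + 7 → x_2**2 - 8*x_3 + 7
  leading term x_2**2: subtract (x_2)·g_1 from x_2**2 - 8*x_3 + 7 → -x_2 - 8*x_3 + 7
  leading term x_2: subtract (-1)·g_1 from -x_2 - 8*x_3 + 7 → -8*x_3 + 8
  leading term x_3: subtract (-8)·g_2 from -8*x_3 + 8 → 0
  normal form = 0.
Since the normal form is 0, p ∈ I.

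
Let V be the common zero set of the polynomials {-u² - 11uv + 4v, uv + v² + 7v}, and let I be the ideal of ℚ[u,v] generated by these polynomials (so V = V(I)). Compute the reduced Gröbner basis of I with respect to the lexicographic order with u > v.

f_1 = -u² - 11uv + 4v, LT = u².
f_2 = uv + v² + 7v, LT = uv.

S(f_1,f_2): lcm = u²v. S = 10uv² - 7uv - 4v².
  leading term uv²: subtract (10v)·f_2 from 10uv² - 7uv - 4v² → -7uv - 10v³ - 74v²
  leading term uv: subtract (-7)·f_2 from -7uv - 10v³ - 74v² → -10v³ - 67v² + 49v
  leading term v³: no divisor's leading term divides it; move -10v³ to the remainder.
  leading term v²: no divisor's leading term divides it; move -67v² to the remainder.
  leading term v: no divisor's leading term divides it; move 49v to the remainder.
  remainder -10v³ - 67v² + 49v ≠ 0; add g_3 = -10v³ - 67v² + 49v to the basis.

S(f_1,g_3): leading monomials are coprime, so the S-polynomial reduces to 0 (Buchberger's first criterion).
S(f_2,g_3): lcm = uv³. S = -67/10uv² + 49/10uv + v⁴ + 7v³.
  leading term uv²: subtract (-67/10v)·f_2 from -67/10uv² + 49/10uv + v⁴ + 7v³ → 49/10uv + v⁴ + 137/10v³ + 469/10v²
  leading term uv: subtract (49/10)·f_2 from 49/10uv + v⁴ + 137/10v³ + 469/10v² → v⁴ + 137/10v³ + 42v² - 343/10v
  leading term v⁴: subtract (-1/10v)·g_3 from v⁴ + 137/10v³ + 42v² - 343/10v → 7v³ + 469/10v² - 343/10v
  leading term v³: subtract (-7/10)·g_3 from 7v³ + 469/10v² - 343/10v → 0
  remainder 0.

Every S-polynomial of the final basis reduces to 0, so we have a Gröbner basis.

G = {u² - 11v² - 81v, uv + v² + 7v, v³ + 67/10v² - 49/10v}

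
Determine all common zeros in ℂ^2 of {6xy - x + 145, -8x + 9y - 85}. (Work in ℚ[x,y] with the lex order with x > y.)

{(-87/16, 83/18), (-5, 5)}

Compute a lex Gröbner basis by Buchberger's algorithm.
f_1 = 6xy - x + 145, LT = xy.
f_2 = -8x + 9y - 85, LT = x.

S(f_1,f_2): lcm = xy. S = -⅙x + 9/8y² - 85/8y + 145/6.
  leading term x: subtract (1/48)·f_2 from -⅙x + 9/8y² - 85/8y + 145/6 → 9/8y² - 173/16y + 415/16
  leading term y²: no divisor's leading term divides it; move 9/8y² to the remainder.
  leading term y: no divisor's leading term divides it; move -173/16y to the remainder.
  leading term 1: no divisor's leading term divides it; move 415/16 to the remainder.
  remainder 9/8y² - 173/16y + 415/16 ≠ 0; add h_3 = 9/8y² - 173/16y + 415/16 to the basis.

The other S-polynomials (S(f_1,h_3), S(f_2,h_3)) all reduce to 0 modulo the current basis, so we have a Gröbner basis.
Inter-reduce: drop elements whose leading term is divisible by another's, tail-reduce, and make monic.
Reduced Gröbner basis: {x - 9/8y + 85/8, y² - 173/18y + 415/18}.

From the last basis element, y² - 173/18y + 415/18 = 0, so y takes values in {83/18, 5}. Each choice, substituted upward through the basis, yields the corresponding point(s) of the solution set.
  y = 83/18: the earlier basis element becomes x + 87/16 = 0, giving x = -87/16 — point (-87/16, 83/18).
  y = 5: the earlier basis element becomes x + 5 = 0, giving x = -5 — point (-5, 5).
Each listed point satisfies every original equation (direct substitution).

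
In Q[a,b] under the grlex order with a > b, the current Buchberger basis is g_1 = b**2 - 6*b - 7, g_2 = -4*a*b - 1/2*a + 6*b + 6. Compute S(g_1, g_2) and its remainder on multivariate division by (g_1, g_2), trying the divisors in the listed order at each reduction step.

lcm(LM(g_1), LM(g_2)) = a*b**2.
S = (lcm/LT(g_1))·g_1 − (lcm/LT(g_2))·g_2 = -49/8*a*b + 3/2*b**2 - 7*a + 3/2*b.
Reduce S modulo (g_1, g_2) in that order:
  leading term a*b: subtract (49/32)·g_2 from -49/8*a*b + 3/2*b**2 - 7*a + 3/2*b → 3/2*b**2 - 399/64*a - 123/16*b - 147/16
  leading term b**2: subtract (3/2)·g_1 from 3/2*b**2 - 399/64*a - 123/16*b - 147/16 → -399/64*a + 21/16*b + 21/16
  leading term a: no divisor's leading term divides it; move -399/64*a to the remainder.
  leading term b: no divisor's leading term divides it; move 21/16*b to the remainder.
  leading term 1: no divisor's leading term divides it; move 21/16 to the remainder.
The remainder -399/64*a + 21/16*b + 21/16 is nonzero, so it would be added as the next basis element.

S(g_1, g_2) = -49/8*a*b + 3/2*b**2 - 7*a + 3/2*b; remainder on division = -399/64*a + 21/16*b + 21/16.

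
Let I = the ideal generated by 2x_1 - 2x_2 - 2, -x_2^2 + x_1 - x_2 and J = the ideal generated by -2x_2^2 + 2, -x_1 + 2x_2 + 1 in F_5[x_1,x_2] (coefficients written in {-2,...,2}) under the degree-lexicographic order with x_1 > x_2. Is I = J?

Equality of ideals is decidable: compute both reduced Gröbner bases (unique for the ordering) and check whether they agree.
Buchberger on the first generating set:
f_1 = 2x_1 - 2x_2 - 2, LT = x_1.
f_2 = -x_2^2 + x_1 - x_2, LT = x_2^2.

The S-polynomials (S(f_1,f_2)) all reduce to 0 modulo the current basis, so we have a Gröbner basis.
Inter-reduce: drop elements whose leading term is divisible by another's, tail-reduce, and make monic.
Reduced Gröbner basis: {x_2^2 - 1, x_1 - x_2 - 1}.

Buchberger on the second generating set:
h_1 = -2x_2^2 + 2, LT = x_2^2.
h_2 = -x_1 + 2x_2 + 1, LT = x_1.

The S-polynomials (S(h_1,h_2)) all reduce to 0 modulo the current basis, so we have a Gröbner basis.
Inter-reduce: drop elements whose leading term is divisible by another's, tail-reduce, and make monic.
Reduced Gröbner basis: {x_2^2 - 1, x_1 - 2x_2 - 1}.

These differ, so the ideals are not equal.

No, the ideals differ.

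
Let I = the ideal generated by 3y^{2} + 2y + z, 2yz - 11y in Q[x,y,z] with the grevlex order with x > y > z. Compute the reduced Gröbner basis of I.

f_1 = 3y^{2} + 2y + z, LT = y^{2}.
f_2 = 2yz - 11y, LT = yz.

S(f_1,f_2): lcm = y^{2}z. S = \tfrac{11}{2}y^{2} + \tfrac{2}{3}yz + \tfrac{1}{3}z^{2}.
  leading term y^{2}: subtract (\tfrac{11}{6})·f_1 from \tfrac{11}{2}y^{2} + \tfrac{2}{3}yz + \tfrac{1}{3}z^{2} → \tfrac{2}{3}yz + \tfrac{1}{3}z^{2} - \tfrac{11}{3}y - \tfrac{11}{6}z
  leading term yz: subtract (\tfrac{1}{3})·f_2 from \tfrac{2}{3}yz + \tfrac{1}{3}z^{2} - \tfrac{11}{3}y - \tfrac{11}{6}z → \tfrac{1}{3}z^{2} - \tfrac{11}{6}z
  leading term z^{2}: no divisor's leading term divides it; move \tfrac{1}{3}z^{2} to the remainder.
  leading term z: no divisor's leading term divides it; move -\tfrac{11}{6}z to the remainder.
  remainder \tfrac{1}{3}z^{2} - \tfrac{11}{6}z ≠ 0; add g_3 = \tfrac{1}{3}z^{2} - \tfrac{11}{6}z to the basis.

S(f_1,g_3): leading monomials are coprime, so the S-polynomial reduces to 0 (Buchberger's first criterion).
S(f_2,g_3): lcm = yz^{2}. S = 0.
  remainder 0.

Every S-polynomial of the final basis reduces to 0, so we have a Gröbner basis.

G = {y^{2} + \tfrac{2}{3}y + \tfrac{1}{3}z, yz - \tfrac{11}{2}y, z^{2} - \tfrac{11}{2}z}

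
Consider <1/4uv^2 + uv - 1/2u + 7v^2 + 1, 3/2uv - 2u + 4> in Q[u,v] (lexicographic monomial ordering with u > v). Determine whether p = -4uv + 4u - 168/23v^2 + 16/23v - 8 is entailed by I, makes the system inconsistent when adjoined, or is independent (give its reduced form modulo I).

-4uv + 4u - 168/23v^2 + 16/23v - 8 lies in I (it reduces to 0).

First compute the reduced Gröbner basis of I by Buchberger's algorithm.
f_1 = 1/4uv^2 + uv - 1/2u + 7v^2 + 1, LT = uv^2.
f_2 = 3/2uv - 2u + 4, LT = uv.

S(f_1,f_2): lcm = uv^2. S = 16/3uv - 2u + 28v^2 - 8/3v + 4.
  leading term uv: subtract (32/9)·f_2 from 16/3uv - 2u + 28v^2 - 8/3v + 4 → 46/9u + 28v^2 - 8/3v - 92/9
  leading term u: no divisor's leading term divides it; move 46/9u to the remainder.
  leading term v^2: no divisor's leading term divides it; move 28v^2 to the remainder.
  leading term v: no divisor's leading term divides it; move -8/3v to the remainder.
  leading term 1: no divisor's leading term divides it; move -92/9 to the remainder.
  remainder 46/9u + 28v^2 - 8/3v - 92/9 ≠ 0; add h_3 = 46/9u + 28v^2 - 8/3v - 92/9 to the basis.

S(f_1,h_3): lcm = uv^2. S = 4uv - 2u - 126/23v^4 + 12/23v^3 + 30v^2 + 4.
  leading term uv: subtract (8/3)·f_2 from 4uv - 2u - 126/23v^4 + 12/23v^3 + 30v^2 + 4 → 10/3u - 126/23v^4 + 12/23v^3 + 30v^2 - 20/3
  leading term u: subtract (15/23)·h_3 from 10/3u - 126/23v^4 + 12/23v^3 + 30v^2 - 20/3 → -126/23v^4 + 12/23v^3 + 270/23v^2 + 40/23v
  leading term v^4: no divisor's leading term divides it; move -126/23v^4 to the remainder.
  leading term v^3: no divisor's leading term divides it; move 12/23v^3 to the remainder.
  leading term v^2: no divisor's leading term divides it; move 270/23v^2 to the remainder.
  leading term v: no divisor's leading term divides it; move 40/23v to the remainder.
  remainder -126/23v^4 + 12/23v^3 + 270/23v^2 + 40/23v ≠ 0; add h_4 = -126/23v^4 + 12/23v^3 + 270/23v^2 + 40/23v to the basis.

S(f_2,h_3): lcm = uv. S = -4/3u - 126/23v^3 + 12/23v^2 + 2v + 8/3.
  leading term u: subtract (-6/23)·h_3 from -4/3u - 126/23v^3 + 12/23v^2 + 2v + 8/3 → -126/23v^3 + 180/23v^2 + 30/23v
  leading term v^3: no divisor's leading term divides it; move -126/23v^3 to the remainder.
  leading term v^2: no divisor's leading term divides it; move 180/23v^2 to the remainder.
  leading term v: no divisor's leading term divides it; move 30/23v to the remainder.
  remainder -126/23v^3 + 180/23v^2 + 30/23v ≠ 0; add h_5 = -126/23v^3 + 180/23v^2 + 30/23v to the basis.

S(f_1,h_4): lcm = uv^4. S = 86/21uv^3 + 1/7uv^2 + 20/63uv + 28v^4 + 4v^2.
  leading term uv^3: subtract (344/21v)·f_1 from 86/21uv^3 + 1/7uv^2 + 20/63uv + 28v^4 + 4v^2 → -341/21uv^2 + 536/63uv + 28v^4 - 344/3v^3 + 4v^2 - 344/21v
  leading term uv^2: subtract (-1364/21)·f_1 from -341/21uv^2 + 536/63uv + 28v^4 - 344/3v^3 + 4v^2 - 344/21v → 4628/63uv - 682/21u + 28v^4 - 344/3v^3 + 1376/3v^2 - 344/21v + 1364/21
  leading term uv: subtract (9256/189)·f_2 from 4628/63uv - 682/21u + 28v^4 - 344/3v^3 + 1376/3v^2 - 344/21v + 1364/21 → 12374/189u + 28v^4 - 344/3v^3 + 1376/3v^2 - 344/21v - 24748/189
  leading term u: subtract (269/21)·h_3 from 12374/189u + 28v^4 - 344/3v^3 + 1376/3v^2 - 344/21v - 24748/189 → 28v^4 - 344/3v^3 + 100v^2 + 160/9v
  leading term v^4: subtract (-46/9)·h_4 from 28v^4 - 344/3v^3 + 100v^2 + 160/9v → -112v^3 + 160v^2 + 80/3v
  leading term v^3: subtract (184/9)·h_5 from -112v^3 + 160v^2 + 80/3v → 0
  remainder 0.

S(f_2,h_4): lcm = uv^4. S = -26/21uv^3 + 15/7uv^2 + 20/63uv + 8/3v^3.
  leading term uv^3: subtract (-104/21v)·f_1 from -26/21uv^3 + 15/7uv^2 + 20/63uv + 8/3v^3 → 149/21uv^2 - 136/63uv + 112/3v^3 + 104/21v
  leading term uv^2: subtract (596/21)·f_1 from 149/21uv^2 - 136/63uv + 112/3v^3 + 104/21v → -1924/63uv + 298/21u + 112/3v^3 - 596/3v^2 + 104/21v - 596/21
  leading term uv: subtract (-3848/189)·f_2 from -1924/63uv + 298/21u + 112/3v^3 - 596/3v^2 + 104/21v - 596/21 → -5014/189u + 112/3v^3 - 596/3v^2 + 104/21v + 10028/189
  leading term u: subtract (-109/21)·h_3 from -5014/189u + 112/3v^3 - 596/3v^2 + 104/21v + 10028/189 → 112/3v^3 - 160/3v^2 - 80/9v
  leading term v^3: subtract (-184/27)·h_5 from 112/3v^3 - 160/3v^2 - 80/9v → 0
  remainder 0.

S(h_3,h_4): leading monomials are coprime, so the S-polynomial reduces to 0 (Buchberger's first criterion).
S(f_1,h_5): lcm = uv^3. S = 38/7uv^2 - 37/21uv + 28v^3 + 4v.
  leading term uv^2: subtract (152/7)·f_1 from 38/7uv^2 - 37/21uv + 28v^3 + 4v → -493/21uv + 76/7u + 28v^3 - 152v^2 + 4v - 152/7
  leading term uv: subtract (-986/63)·f_2 from -493/21uv + 76/7u + 28v^3 - 152v^2 + 4v - 152/7 → -184/9u + 28v^3 - 152v^2 + 4v + 368/9
  leading term u: subtract (-4)·h_3 from -184/9u + 28v^3 - 152v^2 + 4v + 368/9 → 28v^3 - 40v^2 - 20/3v
  leading term v^3: subtract (-46/9)·h_5 from 28v^3 - 40v^2 - 20/3v → 0
  remainder 0.

S(f_2,h_5): lcm = uv^3. S = 2/21uv^2 + 5/21uv + 8/3v^2.
  leading term uv^2: subtract (8/21)·f_1 from 2/21uv^2 + 5/21uv + 8/3v^2 → -1/7uv + 4/21u - 8/21
  leading term uv: subtract (-2/21)·f_2 from -1/7uv + 4/21u - 8/21 → 0
  remainder 0.

S(h_3,h_5): leading monomials are coprime, so the S-polynomial reduces to 0 (Buchberger's first criterion).
S(h_4,h_5): lcm = v^4. S = 4/3v^3 - 40/21v^2 - 20/63v.
  leading term v^3: subtract (-46/189)·h_5 from 4/3v^3 - 40/21v^2 - 20/63v → 0
  remainder 0.

Every S-polynomial of the final basis reduces to 0, so we have a Gröbner basis.
Inter-reduce: drop elements whose leading term is divisible by another's, tail-reduce, and make monic.
Reduced Gröbner basis: {u + 126/23v^2 - 12/23v - 2, v^3 - 10/7v^2 - 5/21v}.
Label its elements g_1 = u + 126/23v^2 - 12/23v - 2, g_2 = v^3 - 10/7v^2 - 5/21v.

Reduce p = -4uv + 4u - 168/23v^2 + 16/23v - 8 modulo G:
  leading term uv: subtract (-4v)·g_1 from -4uv + 4u - 168/23v^2 + 16/23v - 8 → 4u + 504/23v^3 - 216/23v^2 - 168/23v - 8
  leading term u: subtract (4)·g_1 from 4u + 504/23v^3 - 216/23v^2 - 168/23v - 8 → 504/23v^3 - 720/23v^2 - 120/23v
  leading term v^3: subtract (504/23)·g_2 from 504/23v^3 - 720/23v^2 - 120/23v → 0
  normal form = 0.
Since the normal form is 0, p ∈ I.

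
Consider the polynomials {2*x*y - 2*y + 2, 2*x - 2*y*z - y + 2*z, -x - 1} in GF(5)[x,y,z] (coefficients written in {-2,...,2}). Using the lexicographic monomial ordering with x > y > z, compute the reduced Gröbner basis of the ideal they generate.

G = {x + 1, y + 2, z}

The reduced Gröbner basis is the canonical form of the ideal for this ordering.

f_1 = 2*x*y - 2*y + 2, LT = x*y.
f_2 = 2*x - 2*y*z - y + 2*z, LT = x.
f_3 = -x - 1, LT = x.

S(f_1,f_2): lcm = x*y. S = y**2*z - 2*y**2 - y*z - y + 1.
  leading term y**2*z: no divisor's leading term divides it; move y**2*z to the remainder.
  leading term y**2: no divisor's leading term divides it; move -2*y**2 to the remainder.
  leading term y*z: no divisor's leading term divides it; move -y*z to the remainder.
  leading term y: no divisor's leading term divides it; move -y to the remainder.
  leading term 1: no divisor's leading term divides it; move 1 to the remainder.
  remainder y**2*z - 2*y**2 - y*z - y + 1 ≠ 0; add g_4 = y**2*z - 2*y**2 - y*z - y + 1 to the basis.

S(f_1,f_3): lcm = x*y. S = -2*y + 1.
  leading term y: no divisor's leading term divides it; move -2*y to the remainder.
  leading term 1: no divisor's leading term divides it; move 1 to the remainder.
  remainder -2*y + 1 ≠ 0; add g_5 = -2*y + 1 to the basis.

S(f_2,f_3): lcm = x. S = -y*z + 2*y + z - 1.
  leading term y*z: subtract (-2*z)·g_5 from -y*z + 2*y + z - 1 → 2*y - 2*z - 1
  leading term y: subtract (-1)·g_5 from 2*y - 2*z - 1 → -2*z
  leading term z: no divisor's leading term divides it; move -2*z to the remainder.
  remainder -2*z ≠ 0; add g_6 = -2*z to the basis.

S(f_1,g_4): lcm = x*y**2*z. S = 2*x*y**2 + x*y*z + x*y - x - y**2*z + y*z.
  leading term x*y**2: subtract (y)·f_1 from 2*x*y**2 + x*y*z + x*y - x - y**2*z + y*z → x*y*z + x*y - x - y**2*z + 2*y**2 + y*z - 2*y
  leading term x*y*z: subtract (-2*z)·f_1 from x*y*z + x*y - x - y**2*z + 2*y**2 + y*z - 2*y → x*y - x - y**2*z + 2*y**2 + 2*y*z - 2*y - z
  leading term x*y: subtract (-2)·f_1 from x*y - x - y**2*z + 2*y**2 + 2*y*z - 2*y - z → -x - y**2*z + 2*y**2 + 2*y*z - y - z - 1
  leading term x: subtract (2)·f_2 from -x - y**2*z + 2*y**2 + 2*y*z - y - z - 1 → -y**2*z + 2*y**2 + y*z + y - 1
  leading term y**2*z: subtract (-1)·g_4 from -y**2*z + 2*y**2 + y*z + y - 1 → 0
  remainder 0.

S(f_2,g_4): leading monomials are coprime, so the S-polynomial reduces to 0 (Buchberger's first criterion).
S(f_3,g_4): leading monomials are coprime, so the S-polynomial reduces to 0 (Buchberger's first criterion).
S(f_1,g_5): lcm = x*y. S = -2*x - y + 1.
  leading term x: subtract (-1)·f_2 from -2*x - y + 1 → -2*y*z - 2*y + 2*z + 1
  leading term y*z: subtract (z)·g_5 from -2*y*z - 2*y + 2*z + 1 → -2*y + z + 1
  leading term y: subtract (1)·g_5 from -2*y + z + 1 → z
  leading term z: subtract (2)·g_6 from z → 0
  remainder 0.

S(f_2,g_5): leading monomials are coprime, so the S-polynomial reduces to 0 (Buchberger's first criterion).
S(f_3,g_5): leading monomials are coprime, so the S-polynomial reduces to 0 (Buchberger's first criterion).
S(g_4,g_5): lcm = y**2*z. S = -2*y**2 + 2*y*z - y + 1.
  leading term y**2: subtract (y)·g_5 from -2*y**2 + 2*y*z - y + 1 → 2*y*z - 2*y + 1
  leading term y*z: subtract (-z)·g_5 from 2*y*z - 2*y + 1 → -2*y + z + 1
  leading term y: subtract (1)·g_5 from -2*y + z + 1 → z
  leading term z: subtract (2)·g_6 from z → 0
  remainder 0.

S(f_1,g_6): leading monomials are coprime, so the S-polynomial reduces to 0 (Buchberger's first criterion).
S(f_2,g_6): leading monomials are coprime, so the S-polynomial reduces to 0 (Buchberger's first criterion).
S(f_3,g_6): leading monomials are coprime, so the S-polynomial reduces to 0 (Buchberger's first criterion).
S(g_4,g_6): lcm = y**2*z. S = -2*y**2 - y*z - y + 1.
  leading term y**2: subtract (y)·g_5 from -2*y**2 - y*z - y + 1 → -y*z - 2*y + 1
  leading term y*z: subtract (-2*z)·g_5 from -y*z - 2*y + 1 → -2*y + 2*z + 1
  leading term y: subtract (1)·g_5 from -2*y + 2*z + 1 → 2*z
  leading term z: subtract (-1)·g_6 from 2*z → 0
  remainder 0.

S(g_5,g_6): leading monomials are coprime, so the S-polynomial reduces to 0 (Buchberger's first criterion).
Every S-polynomial of the final basis reduces to 0, so we have a Gröbner basis.
Inter-reduce: drop elements whose leading term is divisible by another's, tail-reduce, and make monic.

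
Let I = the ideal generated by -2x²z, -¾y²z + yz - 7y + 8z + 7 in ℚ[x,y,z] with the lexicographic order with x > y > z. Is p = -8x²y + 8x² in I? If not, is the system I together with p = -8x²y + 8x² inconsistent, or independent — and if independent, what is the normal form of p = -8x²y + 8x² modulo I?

-8x²y + 8x² lies in I (it reduces to 0).

First compute the reduced Gröbner basis of I by Buchberger's algorithm.
f_1 = -2x²z, LT = x²z.
f_2 = -¾y²z + yz - 7y + 8z + 7, LT = y²z.

S(f_1,f_2): lcm = x²y²z. S = 4/3x²yz - 28/3x²y + 32/3x²z + 28/3x².
  reduce S modulo (f_1, f_2):
  remainder -28/3x²y + 28/3x² ≠ 0; add h_3 = -28/3x²y + 28/3x² to the basis.

The other S-polynomials (S(f_1,h_3), S(f_2,h_3)) all reduce to 0 modulo the current basis, so we have a Gröbner basis.
Inter-reduce: drop elements whose leading term is divisible by another's, tail-reduce, and make monic.
Reduced Gröbner basis: {x²y - x², x²z, y²z - 4/3yz + 28/3y - 32/3z - 28/3}.
Label its elements g_1 = x²y - x², g_2 = x²z, g_3 = y²z - 4/3yz + 28/3y - 32/3z - 28/3.

Reduce p = -8x²y + 8x² modulo G:
  leading term x²y: subtract (-8)·g_1 from -8x²y + 8x² → 0
  normal form = 0.
Since the normal form is 0, p ∈ I.

The remainder on division by a Gröbner basis is unique — it is the normal form.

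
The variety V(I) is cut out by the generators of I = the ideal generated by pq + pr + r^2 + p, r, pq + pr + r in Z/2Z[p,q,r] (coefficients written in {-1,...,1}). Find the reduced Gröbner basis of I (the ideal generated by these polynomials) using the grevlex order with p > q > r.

The reduced Gröbner basis is the canonical form of the ideal for this ordering.

f_1 = pq + pr + r^2 + p, LT = pq.
f_2 = r, LT = r.
f_3 = pq + pr + r, LT = pq.

S(f_1,f_3): lcm = pq. S = r^2 + p + r.
  reduce S modulo (f_1, f_2, f_3):
  remainder p ≠ 0; add g_4 = p to the basis.

The other S-polynomials (S(f_1,f_2), S(f_2,f_3), S(f_1,g_4), S(f_2,g_4), S(f_3,g_4)) all reduce to 0 modulo the current basis, so we have a Gröbner basis.
Inter-reduce: drop elements whose leading term is divisible by another's, tail-reduce, and make monic.

G = {p, r}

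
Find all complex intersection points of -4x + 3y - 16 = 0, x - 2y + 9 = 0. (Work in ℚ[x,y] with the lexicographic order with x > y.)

Compute a lex Gröbner basis by Buchberger's algorithm.
f_1 = -4x + 3y - 16, LT = x.
f_2 = x - 2y + 9, LT = x.

S(f_1,f_2): lcm = x. S = 5/4y - 5.
  leading term y: no divisor's leading term divides it; move 5/4y to the remainder.
  leading term 1: no divisor's leading term divides it; move -5 to the remainder.
  remainder 5/4y - 5 ≠ 0; add h_3 = 5/4y - 5 to the basis.

The other S-polynomials (S(f_1,h_3), S(f_2,h_3)) all reduce to 0 modulo the current basis, so we have a Gröbner basis.
Inter-reduce: drop elements whose leading term is divisible by another's, tail-reduce, and make monic.
Reduced Gröbner basis: {x + 1, y - 4}.

From the last basis element, y - 4 = 0, so y takes values in {4}. Each choice, substituted upward through the basis, yields the corresponding point(s) of the solution set.
  y = 4: the earlier basis element becomes x + 1 = 0, giving x = -1 — point (-1, 4).

{(-1, 4)}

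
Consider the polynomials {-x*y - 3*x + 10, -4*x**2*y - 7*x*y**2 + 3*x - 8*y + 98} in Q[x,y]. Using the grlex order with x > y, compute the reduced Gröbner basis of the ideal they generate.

f_1 = -x*y - 3*x + 10, LT = x*y.
f_2 = -4*x**2*y - 7*x*y**2 + 3*x - 8*y + 98, LT = x**2*y.

S(f_1,f_2): lcm = x**2*y. S = -7/4*x*y**2 + 3*x**2 - 37/4*x - 2*y + 49/2.
  reduce S modulo (f_1, f_2):
  remainder 3*x**2 - 25*x - 39/2*y + 77 ≠ 0; add g_3 = 3*x**2 - 25*x - 39/2*y + 77 to the basis.

S(f_1,g_3): lcm = x**2*y. S = 3*x**2 + 25/3*x*y + 13/2*y**2 - 10*x - 77/3*y.
  reduce S modulo (f_1, f_2, g_3):
  remainder 13/2*y**2 - 10*x - 37/6*y + 19/3 ≠ 0; add g_4 = 13/2*y**2 - 10*x - 37/6*y + 19/3 to the basis.

The other S-polynomials (S(f_2,g_3), S(f_1,g_4), S(f_2,g_4), S(g_3,g_4)) all reduce to 0 modulo the current basis, so we have a Gröbner basis.
Inter-reduce: drop elements whose leading term is divisible by another's, tail-reduce, and make monic.

G = {x**2 - 25/3*x - 13/2*y + 77/3, x*y + 3*x - 10, y**2 - 20/13*x - 37/39*y + 38/39}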